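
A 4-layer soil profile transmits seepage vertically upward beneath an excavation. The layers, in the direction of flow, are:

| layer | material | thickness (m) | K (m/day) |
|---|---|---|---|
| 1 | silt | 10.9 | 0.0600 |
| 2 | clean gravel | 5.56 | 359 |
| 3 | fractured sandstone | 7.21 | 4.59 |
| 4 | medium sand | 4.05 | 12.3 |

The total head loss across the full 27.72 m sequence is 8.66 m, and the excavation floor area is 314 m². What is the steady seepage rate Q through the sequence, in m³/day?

Flow is perpendicular to layering, so the layers act in series and the equivalent K is the thickness-weighted harmonic mean.
Total thickness L = 10.9 + 5.56 + 7.21 + 4.05 = 27.72 m.
Σ(b_i/K_i) = 10.9/0.0600 + 5.56/359 + 7.21/4.59 + 4.05/12.3 = 183.6 d.
K_eq = L / Σ(b_i/K_i) = 27.72 / 183.6 = 0.1510 m/day.
Q = K_eq · A · (Δh/L) = 0.1510 × 314 × (8.66/27.72) = 14.81 m³/day.

14.8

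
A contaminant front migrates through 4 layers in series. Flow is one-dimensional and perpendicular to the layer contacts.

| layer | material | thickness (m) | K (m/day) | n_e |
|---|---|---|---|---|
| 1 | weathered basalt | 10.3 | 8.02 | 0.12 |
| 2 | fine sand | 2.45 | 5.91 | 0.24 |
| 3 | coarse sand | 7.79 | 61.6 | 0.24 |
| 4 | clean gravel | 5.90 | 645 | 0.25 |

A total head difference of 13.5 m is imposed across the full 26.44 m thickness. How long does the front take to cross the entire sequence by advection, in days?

With flow normal to the layers, continuity requires the same specific discharge q through every layer.
Σ(b_i/K_i) = 10.3/8.02 + 2.45/5.91 + 7.79/61.6 + 5.90/645 = 1.834 d.
q = Δh / Σ(b_i/K_i) = 13.5 / 1.834 = 7.359 m/day.
In each layer the seepage velocity is v_i = q/n_i, so the layer transit time is t_i = b_i·n_i / q:
  layer 1 (weathered basalt): t_1 = 10.3 × 0.12 / 7.359 = 0.1680 d
  layer 2 (fine sand): t_2 = 2.45 × 0.24 / 7.359 = 0.07990 d
  layer 3 (coarse sand): t_3 = 7.79 × 0.24 / 7.359 = 0.2541 d
  layer 4 (clean gravel): t_4 = 5.90 × 0.25 / 7.359 = 0.2004 d
Total t = Σ t_i = 0.7023 days.

0.702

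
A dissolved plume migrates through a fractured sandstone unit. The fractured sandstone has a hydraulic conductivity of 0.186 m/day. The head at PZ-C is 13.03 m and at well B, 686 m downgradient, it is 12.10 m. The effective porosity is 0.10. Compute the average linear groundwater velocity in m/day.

0.00252

Hydraulic gradient i = (13.03 − 12.10) / 686 = 0.93 / 686 = 0.001356.
Darcy flux q = K · i = 0.1860 × 0.001356 = 0.0002522 m/day.
Seepage velocity v = q / n_e = 0.0002522 / 0.10 = 0.002522 m/day.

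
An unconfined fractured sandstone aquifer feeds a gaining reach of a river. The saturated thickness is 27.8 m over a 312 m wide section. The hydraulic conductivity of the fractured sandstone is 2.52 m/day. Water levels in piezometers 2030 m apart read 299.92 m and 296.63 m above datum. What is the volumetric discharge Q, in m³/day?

35.4

Cross-sectional area A = 312 × 27.8 = 8674 m².
Hydraulic gradient i = (299.92 − 296.63) / 2030 = 3.29 / 2030 = 0.001621.
Darcy's law: Q = K · A · i = 2.520 × 8674 × 0.001621 = 35.42 m³/day.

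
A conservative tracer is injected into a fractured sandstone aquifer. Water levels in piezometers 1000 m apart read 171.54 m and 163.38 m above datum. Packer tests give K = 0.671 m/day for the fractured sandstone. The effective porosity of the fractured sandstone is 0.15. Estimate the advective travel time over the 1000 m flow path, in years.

Hydraulic gradient i = (171.54 − 163.38) / 1000 = 8.16 / 1000 = 0.008160.
Darcy flux q = K · i = 0.6710 × 0.008160 = 0.005475 m/day.
Seepage velocity v = q / n_e = 0.005475 / 0.15 = 0.03650 m/day.
Travel time t = L / v = 1000 / 0.03650 = 27395 days = 75.00 years.

75.0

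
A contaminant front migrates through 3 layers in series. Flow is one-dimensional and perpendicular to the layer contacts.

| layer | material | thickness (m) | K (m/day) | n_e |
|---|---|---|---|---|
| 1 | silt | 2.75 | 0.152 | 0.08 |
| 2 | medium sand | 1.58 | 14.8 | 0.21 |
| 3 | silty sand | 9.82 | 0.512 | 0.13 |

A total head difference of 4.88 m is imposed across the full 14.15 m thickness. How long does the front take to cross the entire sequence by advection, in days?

14.0

With flow normal to the layers, continuity requires the same specific discharge q through every layer.
Σ(b_i/K_i) = 2.75/0.152 + 1.58/14.8 + 9.82/0.512 = 37.38 d.
q = Δh / Σ(b_i/K_i) = 4.88 / 37.38 = 0.1306 m/day.
In each layer the seepage velocity is v_i = q/n_i, so the layer transit time is t_i = b_i·n_i / q:
  layer 1 (silt): t_1 = 2.75 × 0.08 / 0.1306 = 1.685 d
  layer 2 (medium sand): t_2 = 1.58 × 0.21 / 0.1306 = 2.541 d
  layer 3 (silty sand): t_3 = 9.82 × 0.13 / 0.1306 = 9.778 d
Total t = Σ t_i = 14.00 days.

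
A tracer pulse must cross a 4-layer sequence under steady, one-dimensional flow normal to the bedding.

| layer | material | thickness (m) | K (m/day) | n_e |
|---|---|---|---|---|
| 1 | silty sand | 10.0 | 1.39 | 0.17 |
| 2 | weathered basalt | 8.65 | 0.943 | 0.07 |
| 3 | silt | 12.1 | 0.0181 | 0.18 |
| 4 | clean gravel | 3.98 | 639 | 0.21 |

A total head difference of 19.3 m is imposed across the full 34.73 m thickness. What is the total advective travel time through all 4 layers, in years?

0.517

With flow normal to the layers, continuity requires the same specific discharge q through every layer.
Σ(b_i/K_i) = 10.0/1.39 + 8.65/0.943 + 12.1/0.0181 + 3.98/639 = 684.9 d.
q = Δh / Σ(b_i/K_i) = 19.3 / 684.9 = 0.02818 m/day.
In each layer the seepage velocity is v_i = q/n_i, so the layer transit time is t_i = b_i·n_i / q:
  layer 1 (silty sand): t_1 = 10.0 × 0.17 / 0.02818 = 60.33 d
  layer 2 (weathered basalt): t_2 = 8.65 × 0.07 / 0.02818 = 21.49 d
  layer 3 (silt): t_3 = 12.1 × 0.18 / 0.02818 = 77.29 d
  layer 4 (clean gravel): t_4 = 3.98 × 0.21 / 0.02818 = 29.66 d
Total t = Σ t_i = 188.8 days = 0.5168 years.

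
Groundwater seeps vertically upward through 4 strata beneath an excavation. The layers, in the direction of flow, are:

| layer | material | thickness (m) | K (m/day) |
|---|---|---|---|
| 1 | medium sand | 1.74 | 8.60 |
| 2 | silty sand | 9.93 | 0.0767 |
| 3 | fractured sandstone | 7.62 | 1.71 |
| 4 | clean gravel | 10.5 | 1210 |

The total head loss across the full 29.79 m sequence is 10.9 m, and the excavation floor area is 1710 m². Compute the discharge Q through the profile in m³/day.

Flow is perpendicular to layering, so the layers act in series and the equivalent K is the thickness-weighted harmonic mean.
Total thickness L = 1.74 + 9.93 + 7.62 + 10.5 = 29.79 m.
Σ(b_i/K_i) = 1.74/8.60 + 9.93/0.0767 + 7.62/1.71 + 10.5/1210 = 134.1 d.
K_eq = L / Σ(b_i/K_i) = 29.79 / 134.1 = 0.2221 m/day.
Q = K_eq · A · (Δh/L) = 0.2221 × 1710 × (10.9/29.79) = 139.0 m³/day.

139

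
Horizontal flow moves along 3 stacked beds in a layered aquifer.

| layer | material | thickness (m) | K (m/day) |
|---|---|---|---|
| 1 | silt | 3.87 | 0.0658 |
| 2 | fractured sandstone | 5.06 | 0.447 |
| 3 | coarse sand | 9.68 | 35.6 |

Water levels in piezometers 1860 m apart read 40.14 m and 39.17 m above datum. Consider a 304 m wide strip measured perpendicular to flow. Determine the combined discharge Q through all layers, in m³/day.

Flow is parallel to layering, so each bed carries its own Darcy discharge and the transmissivities add.
Σ(K_i·b_i) = 0.0658×3.87 + 0.447×5.06 + 35.6×9.68 = 347.1 m²/day.
Hydraulic gradient i = (40.14 − 39.17) / 1860 = 0.97 / 1860 = 0.0005215.
Q = Σ(K_i·b_i) · W · i = 347.1 × 304 × 0.0005215 = 55.03 m³/day.

55.0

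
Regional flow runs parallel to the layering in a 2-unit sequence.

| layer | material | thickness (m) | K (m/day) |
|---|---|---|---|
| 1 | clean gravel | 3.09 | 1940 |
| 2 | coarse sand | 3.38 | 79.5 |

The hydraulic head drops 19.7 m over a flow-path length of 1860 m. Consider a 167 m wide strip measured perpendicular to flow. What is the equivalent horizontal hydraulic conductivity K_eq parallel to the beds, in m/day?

Flow is parallel to layering, so each bed carries its own Darcy discharge and the transmissivities add.
Σ(K_i·b_i) = 1940×3.09 + 79.5×3.38 = 6263 m²/day.
Total thickness b = 6.470 m, so K_eq = Σ(K_i·b_i)/b = 968.1 m/day.

968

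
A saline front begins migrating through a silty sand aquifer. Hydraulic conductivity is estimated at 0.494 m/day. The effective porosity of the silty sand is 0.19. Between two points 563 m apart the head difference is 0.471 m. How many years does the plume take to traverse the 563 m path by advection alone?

709

Hydraulic gradient i = Δh / L = 0.471 / 563 = 0.0008366.
Darcy flux q = K · i = 0.4940 × 0.0008366 = 0.0004133 m/day.
Seepage velocity v = q / n_e = 0.0004133 / 0.19 = 0.002175 m/day.
Travel time t = L / v = 563 / 0.002175 = 2.588e+05 days = 708.7 years.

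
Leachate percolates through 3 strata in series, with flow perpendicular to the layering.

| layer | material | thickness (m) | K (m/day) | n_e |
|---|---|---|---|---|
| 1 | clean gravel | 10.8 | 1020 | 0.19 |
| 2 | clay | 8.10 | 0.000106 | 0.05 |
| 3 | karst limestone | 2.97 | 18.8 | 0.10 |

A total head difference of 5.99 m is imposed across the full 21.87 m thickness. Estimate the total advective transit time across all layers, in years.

96.2

With flow normal to the layers, continuity requires the same specific discharge q through every layer.
Σ(b_i/K_i) = 10.8/1020 + 8.10/0.000106 + 2.97/18.8 = 76415 d.
q = Δh / Σ(b_i/K_i) = 5.99 / 76415 = 7.839e-05 m/day.
In each layer the seepage velocity is v_i = q/n_i, so the layer transit time is t_i = b_i·n_i / q:
  layer 1 (clean gravel): t_1 = 10.8 × 0.19 / 7.839e-05 = 26178 d
  layer 2 (clay): t_2 = 8.10 × 0.05 / 7.839e-05 = 5167 d
  layer 3 (karst limestone): t_3 = 2.97 × 0.10 / 7.839e-05 = 3789 d
Total t = Σ t_i = 35133 days = 96.19 years.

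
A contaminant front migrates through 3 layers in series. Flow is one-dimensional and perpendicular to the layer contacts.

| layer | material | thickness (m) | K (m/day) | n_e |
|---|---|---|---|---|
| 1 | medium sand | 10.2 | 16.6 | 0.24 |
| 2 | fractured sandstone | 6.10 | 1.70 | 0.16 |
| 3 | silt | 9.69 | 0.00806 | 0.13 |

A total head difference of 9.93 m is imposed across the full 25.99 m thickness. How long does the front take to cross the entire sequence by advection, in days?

569

With flow normal to the layers, continuity requires the same specific discharge q through every layer.
Σ(b_i/K_i) = 10.2/16.6 + 6.10/1.70 + 9.69/0.00806 = 1206 d.
q = Δh / Σ(b_i/K_i) = 9.93 / 1206 = 0.008231 m/day.
In each layer the seepage velocity is v_i = q/n_i, so the layer transit time is t_i = b_i·n_i / q:
  layer 1 (medium sand): t_1 = 10.2 × 0.24 / 0.008231 = 297.4 d
  layer 2 (fractured sandstone): t_2 = 6.10 × 0.16 / 0.008231 = 118.6 d
  layer 3 (silt): t_3 = 9.69 × 0.13 / 0.008231 = 153.0 d
Total t = Σ t_i = 569.0 days.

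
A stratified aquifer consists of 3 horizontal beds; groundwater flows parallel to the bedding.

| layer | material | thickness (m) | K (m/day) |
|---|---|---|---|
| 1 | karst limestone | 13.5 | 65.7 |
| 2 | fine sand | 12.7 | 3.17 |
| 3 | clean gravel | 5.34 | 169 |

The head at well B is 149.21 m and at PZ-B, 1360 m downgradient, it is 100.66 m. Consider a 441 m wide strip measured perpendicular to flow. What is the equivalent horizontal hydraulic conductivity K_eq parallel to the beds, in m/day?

58.0

Flow is parallel to layering, so each bed carries its own Darcy discharge and the transmissivities add.
Σ(K_i·b_i) = 65.7×13.5 + 3.17×12.7 + 169×5.34 = 1830 m²/day.
Total thickness b = 31.54 m, so K_eq = Σ(K_i·b_i)/b = 58.01 m/day.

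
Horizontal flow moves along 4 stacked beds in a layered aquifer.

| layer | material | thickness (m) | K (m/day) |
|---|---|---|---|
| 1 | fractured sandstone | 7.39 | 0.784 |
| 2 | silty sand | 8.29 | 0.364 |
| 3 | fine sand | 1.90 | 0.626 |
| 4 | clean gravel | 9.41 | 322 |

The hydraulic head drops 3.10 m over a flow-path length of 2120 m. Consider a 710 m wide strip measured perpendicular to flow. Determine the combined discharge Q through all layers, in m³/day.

Flow is parallel to layering, so each bed carries its own Darcy discharge and the transmissivities add.
Σ(K_i·b_i) = 0.784×7.39 + 0.364×8.29 + 0.626×1.90 + 322×9.41 = 3040 m²/day.
Hydraulic gradient i = Δh / L = 3.10 / 2120 = 0.001462.
Q = Σ(K_i·b_i) · W · i = 3040 × 710 × 0.001462 = 3156 m³/day.

3160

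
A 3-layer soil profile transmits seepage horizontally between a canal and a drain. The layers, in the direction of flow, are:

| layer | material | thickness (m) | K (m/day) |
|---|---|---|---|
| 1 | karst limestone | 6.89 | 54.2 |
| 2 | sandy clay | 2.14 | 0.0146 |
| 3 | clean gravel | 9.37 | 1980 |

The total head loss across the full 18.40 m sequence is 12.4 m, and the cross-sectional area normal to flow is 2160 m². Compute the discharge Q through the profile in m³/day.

Flow is perpendicular to layering, so the layers act in series and the equivalent K is the thickness-weighted harmonic mean.
Total thickness L = 6.89 + 2.14 + 9.37 = 18.40 m.
Σ(b_i/K_i) = 6.89/54.2 + 2.14/0.0146 + 9.37/1980 = 146.7 d.
K_eq = L / Σ(b_i/K_i) = 18.40 / 146.7 = 0.1254 m/day.
Q = K_eq · A · (Δh/L) = 0.1254 × 2160 × (12.4/18.40) = 182.6 m³/day.

183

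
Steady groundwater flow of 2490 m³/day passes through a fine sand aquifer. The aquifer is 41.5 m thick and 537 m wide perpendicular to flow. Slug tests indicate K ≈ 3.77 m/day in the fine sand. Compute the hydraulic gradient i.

0.0296

Cross-sectional area A = 537 × 41.5 = 22286 m².
From Q = K·A·i, i = Q / (K·A) = 2490 / (3.770 × 22286) = 0.02964.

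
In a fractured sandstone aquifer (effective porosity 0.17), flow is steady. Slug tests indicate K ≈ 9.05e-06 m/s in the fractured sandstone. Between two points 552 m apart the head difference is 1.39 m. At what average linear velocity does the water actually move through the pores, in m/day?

0.0116

Convert K: 9.05e-06 m/s × 86400 = 0.7819 m/day.
Hydraulic gradient i = Δh / L = 1.39 / 552 = 0.002518.
Darcy flux q = K · i = 0.7819 × 0.002518 = 0.001969 m/day.
Seepage velocity v = q / n_e = 0.001969 / 0.17 = 0.01158 m/day.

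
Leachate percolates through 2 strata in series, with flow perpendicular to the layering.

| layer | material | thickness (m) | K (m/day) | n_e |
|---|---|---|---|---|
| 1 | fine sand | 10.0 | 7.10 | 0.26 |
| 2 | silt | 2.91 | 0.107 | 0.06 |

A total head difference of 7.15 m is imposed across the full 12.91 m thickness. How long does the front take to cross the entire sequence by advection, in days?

With flow normal to the layers, continuity requires the same specific discharge q through every layer.
Σ(b_i/K_i) = 10.0/7.10 + 2.91/0.107 = 28.60 d.
q = Δh / Σ(b_i/K_i) = 7.15 / 28.60 = 0.2500 m/day.
In each layer the seepage velocity is v_i = q/n_i, so the layer transit time is t_i = b_i·n_i / q:
  layer 1 (fine sand): t_1 = 10.0 × 0.26 / 0.2500 = 10.40 d
  layer 2 (silt): t_2 = 2.91 × 0.06 / 0.2500 = 0.6985 d
Total t = Σ t_i = 11.10 days.

11.1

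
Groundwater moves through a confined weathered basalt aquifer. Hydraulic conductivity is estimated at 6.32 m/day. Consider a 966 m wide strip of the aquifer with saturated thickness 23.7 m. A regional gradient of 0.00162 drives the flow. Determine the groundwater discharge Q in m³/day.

Cross-sectional area A = 966 × 23.7 = 22894 m².
Hydraulic gradient i = 0.00162.
Darcy's law: Q = K · A · i = 6.320 × 22894 × 0.001620 = 234.4 m³/day.

234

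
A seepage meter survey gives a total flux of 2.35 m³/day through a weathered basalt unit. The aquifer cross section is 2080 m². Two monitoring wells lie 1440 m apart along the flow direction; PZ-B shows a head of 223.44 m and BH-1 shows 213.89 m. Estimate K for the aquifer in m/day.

0.170

Hydraulic gradient i = (223.44 − 213.89) / 1440 = 9.55 / 1440 = 0.006632.
From Q = K·A·i, K = Q / (A·i) = 2.35 / (2080 × 0.006632) = 0.1704 m/day.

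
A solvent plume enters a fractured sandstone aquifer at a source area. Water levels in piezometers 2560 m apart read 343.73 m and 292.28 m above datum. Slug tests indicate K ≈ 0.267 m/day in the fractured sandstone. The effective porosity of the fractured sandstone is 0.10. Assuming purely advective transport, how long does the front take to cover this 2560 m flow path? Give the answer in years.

131

Hydraulic gradient i = (343.73 − 292.28) / 2560 = 51.45 / 2560 = 0.02010.
Darcy flux q = K · i = 0.2670 × 0.02010 = 0.005366 m/day.
Seepage velocity v = q / n_e = 0.005366 / 0.10 = 0.05366 m/day.
Travel time t = L / v = 2560 / 0.05366 = 47707 days = 130.6 years.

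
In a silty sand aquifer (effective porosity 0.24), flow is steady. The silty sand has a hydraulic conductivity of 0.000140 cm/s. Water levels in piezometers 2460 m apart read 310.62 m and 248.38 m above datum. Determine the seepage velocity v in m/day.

0.0128

Convert K: 0.000140 cm/s × 864 = 0.1210 m/day.
Hydraulic gradient i = (310.62 − 248.38) / 2460 = 62.24 / 2460 = 0.02530.
Darcy flux q = K · i = 0.1210 × 0.02530 = 0.003060 m/day.
Seepage velocity v = q / n_e = 0.003060 / 0.24 = 0.01275 m/day.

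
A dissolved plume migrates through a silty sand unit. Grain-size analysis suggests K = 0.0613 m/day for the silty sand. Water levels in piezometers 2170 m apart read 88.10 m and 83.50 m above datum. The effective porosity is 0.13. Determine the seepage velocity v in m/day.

Hydraulic gradient i = (88.10 − 83.50) / 2170 = 4.6 / 2170 = 0.002120.
Darcy flux q = K · i = 0.06130 × 0.002120 = 0.0001299 m/day.
Seepage velocity v = q / n_e = 0.0001299 / 0.13 = 0.0009996 m/day.

0.00100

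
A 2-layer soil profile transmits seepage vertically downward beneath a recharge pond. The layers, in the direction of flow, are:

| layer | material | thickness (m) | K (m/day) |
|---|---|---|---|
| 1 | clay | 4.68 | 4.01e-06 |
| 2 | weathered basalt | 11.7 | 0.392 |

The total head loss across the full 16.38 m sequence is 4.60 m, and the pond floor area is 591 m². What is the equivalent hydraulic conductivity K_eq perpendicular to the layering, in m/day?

Flow is perpendicular to layering, so the layers act in series and the equivalent K is the thickness-weighted harmonic mean.
Total thickness L = 4.68 + 11.7 = 16.38 m.
Σ(b_i/K_i) = 4.68/4.01e-06 + 11.7/0.392 = 1.167e+06 d.
K_eq = L / Σ(b_i/K_i) = 16.38 / 1.167e+06 = 1.403e-05 m/day.

1.40e-05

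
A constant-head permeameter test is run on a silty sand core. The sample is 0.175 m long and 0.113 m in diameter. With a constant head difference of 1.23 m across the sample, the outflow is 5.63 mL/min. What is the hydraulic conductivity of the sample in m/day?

0.115

Cross-sectional area A = π·(d/2)² = π × (0.113/2)² = 0.01003 m².
Convert discharge: 5.63 mL/min = 9.383e-08 m³/s.
Darcy's law rearranged: K = Q·L / (A·Δh) = 9.383e-08 × 0.175 / (0.01003 × 1.23) = 1.331e-06 m/s = 0.1150 m/day.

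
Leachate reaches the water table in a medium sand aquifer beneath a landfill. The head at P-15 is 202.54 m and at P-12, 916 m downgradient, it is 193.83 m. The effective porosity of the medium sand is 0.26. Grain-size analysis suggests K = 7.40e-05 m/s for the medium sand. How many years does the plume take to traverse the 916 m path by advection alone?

10.7

Convert K: 7.40e-05 m/s × 86400 = 6.394 m/day.
Hydraulic gradient i = (202.54 − 193.83) / 916 = 8.71 / 916 = 0.009509.
Darcy flux q = K · i = 6.394 × 0.009509 = 0.06080 m/day.
Seepage velocity v = q / n_e = 0.06080 / 0.26 = 0.2338 m/day.
Travel time t = L / v = 916 / 0.2338 = 3917 days = 10.73 years.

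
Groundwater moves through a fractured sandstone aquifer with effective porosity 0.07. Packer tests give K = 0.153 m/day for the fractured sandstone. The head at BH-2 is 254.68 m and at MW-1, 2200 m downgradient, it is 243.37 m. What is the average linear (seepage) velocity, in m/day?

0.0112

Hydraulic gradient i = (254.68 − 243.37) / 2200 = 11.31 / 2200 = 0.005141.
Darcy flux q = K · i = 0.1530 × 0.005141 = 0.0007866 m/day.
Seepage velocity v = q / n_e = 0.0007866 / 0.07 = 0.01124 m/day.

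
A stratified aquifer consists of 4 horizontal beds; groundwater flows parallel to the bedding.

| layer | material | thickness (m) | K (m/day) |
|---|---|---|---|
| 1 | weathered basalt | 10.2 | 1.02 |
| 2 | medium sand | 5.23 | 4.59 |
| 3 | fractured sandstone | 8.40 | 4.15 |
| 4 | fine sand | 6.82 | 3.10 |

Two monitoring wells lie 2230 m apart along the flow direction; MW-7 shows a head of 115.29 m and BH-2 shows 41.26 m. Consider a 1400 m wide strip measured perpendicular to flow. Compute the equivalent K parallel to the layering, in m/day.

2.95

Flow is parallel to layering, so each bed carries its own Darcy discharge and the transmissivities add.
Σ(K_i·b_i) = 1.02×10.2 + 4.59×5.23 + 4.15×8.40 + 3.10×6.82 = 90.41 m²/day.
Total thickness b = 30.65 m, so K_eq = Σ(K_i·b_i)/b = 2.950 m/day.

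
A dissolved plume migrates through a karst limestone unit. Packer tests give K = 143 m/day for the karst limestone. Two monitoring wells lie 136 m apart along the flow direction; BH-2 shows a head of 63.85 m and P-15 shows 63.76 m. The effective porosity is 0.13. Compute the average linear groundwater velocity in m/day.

Hydraulic gradient i = (63.85 − 63.76) / 136 = 0.09 / 136 = 0.0006618.
Darcy flux q = K · i = 143.0 × 0.0006618 = 0.09463 m/day.
Seepage velocity v = q / n_e = 0.09463 / 0.13 = 0.7279 m/day.

0.728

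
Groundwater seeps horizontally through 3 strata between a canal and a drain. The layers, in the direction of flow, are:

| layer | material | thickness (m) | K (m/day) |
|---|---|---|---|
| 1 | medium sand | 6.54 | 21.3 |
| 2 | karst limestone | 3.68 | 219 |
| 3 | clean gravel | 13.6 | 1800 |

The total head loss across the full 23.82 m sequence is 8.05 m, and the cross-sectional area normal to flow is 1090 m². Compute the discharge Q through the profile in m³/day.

Flow is perpendicular to layering, so the layers act in series and the equivalent K is the thickness-weighted harmonic mean.
Total thickness L = 6.54 + 3.68 + 13.6 = 23.82 m.
Σ(b_i/K_i) = 6.54/21.3 + 3.68/219 + 13.6/1800 = 0.3314 d.
K_eq = L / Σ(b_i/K_i) = 23.82 / 0.3314 = 71.88 m/day.
Q = K_eq · A · (Δh/L) = 71.88 × 1090 × (8.05/23.82) = 26477 m³/day.

26500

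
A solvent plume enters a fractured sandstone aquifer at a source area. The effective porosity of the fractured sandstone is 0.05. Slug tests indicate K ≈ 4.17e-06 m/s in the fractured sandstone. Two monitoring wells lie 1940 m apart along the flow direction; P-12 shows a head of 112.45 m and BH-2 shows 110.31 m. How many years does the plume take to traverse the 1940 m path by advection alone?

668

Convert K: 4.17e-06 m/s × 86400 = 0.3603 m/day.
Hydraulic gradient i = (112.45 − 110.31) / 1940 = 2.14 / 1940 = 0.001103.
Darcy flux q = K · i = 0.3603 × 0.001103 = 0.0003974 m/day.
Seepage velocity v = q / n_e = 0.0003974 / 0.05 = 0.007949 m/day.
Travel time t = L / v = 1940 / 0.007949 = 2.441e+05 days = 668.2 years.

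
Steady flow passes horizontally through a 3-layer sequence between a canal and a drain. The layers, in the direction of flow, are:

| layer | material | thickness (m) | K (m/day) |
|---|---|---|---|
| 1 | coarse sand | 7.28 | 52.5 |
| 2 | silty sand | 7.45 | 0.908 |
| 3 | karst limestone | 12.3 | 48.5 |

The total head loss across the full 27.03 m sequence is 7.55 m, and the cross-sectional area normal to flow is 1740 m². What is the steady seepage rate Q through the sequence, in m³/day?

1530

Flow is perpendicular to layering, so the layers act in series and the equivalent K is the thickness-weighted harmonic mean.
Total thickness L = 7.28 + 7.45 + 12.3 = 27.03 m.
Σ(b_i/K_i) = 7.28/52.5 + 7.45/0.908 + 12.3/48.5 = 8.597 d.
K_eq = L / Σ(b_i/K_i) = 27.03 / 8.597 = 3.144 m/day.
Q = K_eq · A · (Δh/L) = 3.144 × 1740 × (7.55/27.03) = 1528 m³/day.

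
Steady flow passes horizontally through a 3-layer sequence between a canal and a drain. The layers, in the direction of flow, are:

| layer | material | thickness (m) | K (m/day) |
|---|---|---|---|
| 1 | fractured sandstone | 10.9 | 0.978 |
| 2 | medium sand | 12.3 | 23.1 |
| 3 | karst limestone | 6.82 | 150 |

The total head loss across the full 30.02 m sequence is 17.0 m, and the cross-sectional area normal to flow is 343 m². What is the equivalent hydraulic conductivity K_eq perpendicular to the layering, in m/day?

Flow is perpendicular to layering, so the layers act in series and the equivalent K is the thickness-weighted harmonic mean.
Total thickness L = 10.9 + 12.3 + 6.82 = 30.02 m.
Σ(b_i/K_i) = 10.9/0.978 + 12.3/23.1 + 6.82/150 = 11.72 d.
K_eq = L / Σ(b_i/K_i) = 30.02 / 11.72 = 2.561 m/day.

2.56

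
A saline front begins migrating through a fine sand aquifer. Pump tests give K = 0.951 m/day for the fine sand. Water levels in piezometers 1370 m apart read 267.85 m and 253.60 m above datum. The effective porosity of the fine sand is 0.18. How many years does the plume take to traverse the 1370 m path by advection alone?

Hydraulic gradient i = (267.85 − 253.60) / 1370 = 14.25 / 1370 = 0.01040.
Darcy flux q = K · i = 0.9510 × 0.01040 = 0.009892 m/day.
Seepage velocity v = q / n_e = 0.009892 / 0.18 = 0.05495 m/day.
Travel time t = L / v = 1370 / 0.05495 = 24930 days = 68.25 years.

68.3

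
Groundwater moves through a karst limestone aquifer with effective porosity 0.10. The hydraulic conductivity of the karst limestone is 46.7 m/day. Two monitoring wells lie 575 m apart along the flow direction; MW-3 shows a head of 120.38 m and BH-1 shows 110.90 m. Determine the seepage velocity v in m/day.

Hydraulic gradient i = (120.38 − 110.90) / 575 = 9.48 / 575 = 0.01649.
Darcy flux q = K · i = 46.70 × 0.01649 = 0.7699 m/day.
Seepage velocity v = q / n_e = 0.7699 / 0.10 = 7.699 m/day.

7.70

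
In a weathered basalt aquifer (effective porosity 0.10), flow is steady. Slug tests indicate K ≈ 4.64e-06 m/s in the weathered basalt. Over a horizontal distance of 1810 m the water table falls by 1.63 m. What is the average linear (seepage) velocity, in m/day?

0.00361

Convert K: 4.64e-06 m/s × 86400 = 0.4009 m/day.
Hydraulic gradient i = Δh / L = 1.63 / 1810 = 0.0009006.
Darcy flux q = K · i = 0.4009 × 0.0009006 = 0.0003610 m/day.
Seepage velocity v = q / n_e = 0.0003610 / 0.10 = 0.003610 m/day.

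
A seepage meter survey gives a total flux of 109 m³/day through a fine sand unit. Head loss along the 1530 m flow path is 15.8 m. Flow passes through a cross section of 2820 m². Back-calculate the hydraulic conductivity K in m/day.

3.74

Hydraulic gradient i = Δh / L = 15.8 / 1530 = 0.01033.
From Q = K·A·i, K = Q / (A·i) = 109 / (2820 × 0.01033) = 3.743 m/day.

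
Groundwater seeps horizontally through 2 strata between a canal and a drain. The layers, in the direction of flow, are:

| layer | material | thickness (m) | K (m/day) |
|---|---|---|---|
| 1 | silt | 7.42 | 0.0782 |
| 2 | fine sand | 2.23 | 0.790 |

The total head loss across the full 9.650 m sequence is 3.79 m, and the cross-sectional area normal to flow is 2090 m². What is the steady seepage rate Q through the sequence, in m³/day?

81.1

Flow is perpendicular to layering, so the layers act in series and the equivalent K is the thickness-weighted harmonic mean.
Total thickness L = 7.42 + 2.23 = 9.650 m.
Σ(b_i/K_i) = 7.42/0.0782 + 2.23/0.790 = 97.71 d.
K_eq = L / Σ(b_i/K_i) = 9.650 / 97.71 = 0.09876 m/day.
Q = K_eq · A · (Δh/L) = 0.09876 × 2090 × (3.79/9.650) = 81.07 m³/day.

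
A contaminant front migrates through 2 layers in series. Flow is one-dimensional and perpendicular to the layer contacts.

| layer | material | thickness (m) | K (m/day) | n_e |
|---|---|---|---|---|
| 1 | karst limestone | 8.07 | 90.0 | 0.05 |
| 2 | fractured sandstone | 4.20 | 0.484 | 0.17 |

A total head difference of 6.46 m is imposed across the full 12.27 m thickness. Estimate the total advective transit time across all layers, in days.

1.52

With flow normal to the layers, continuity requires the same specific discharge q through every layer.
Σ(b_i/K_i) = 8.07/90.0 + 4.20/0.484 = 8.767 d.
q = Δh / Σ(b_i/K_i) = 6.46 / 8.767 = 0.7368 m/day.
In each layer the seepage velocity is v_i = q/n_i, so the layer transit time is t_i = b_i·n_i / q:
  layer 1 (karst limestone): t_1 = 8.07 × 0.05 / 0.7368 = 0.5476 d
  layer 2 (fractured sandstone): t_2 = 4.20 × 0.17 / 0.7368 = 0.9690 d
Total t = Σ t_i = 1.517 days.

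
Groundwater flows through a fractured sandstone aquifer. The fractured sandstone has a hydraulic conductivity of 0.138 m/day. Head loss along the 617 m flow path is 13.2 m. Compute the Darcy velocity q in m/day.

Hydraulic gradient i = Δh / L = 13.2 / 617 = 0.02139.
Specific discharge q = K · i = 0.1380 × 0.02139 = 0.002952 m/day.

0.00295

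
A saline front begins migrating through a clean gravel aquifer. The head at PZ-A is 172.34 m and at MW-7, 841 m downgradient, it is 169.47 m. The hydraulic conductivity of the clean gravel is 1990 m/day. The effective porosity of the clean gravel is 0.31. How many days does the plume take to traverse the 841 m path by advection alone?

38.4

Hydraulic gradient i = (172.34 − 169.47) / 841 = 2.87 / 841 = 0.003413.
Darcy flux q = K · i = 1990 × 0.003413 = 6.791 m/day.
Seepage velocity v = q / n_e = 6.791 / 0.31 = 21.91 m/day.
Travel time t = L / v = 841 / 21.91 = 38.39 days.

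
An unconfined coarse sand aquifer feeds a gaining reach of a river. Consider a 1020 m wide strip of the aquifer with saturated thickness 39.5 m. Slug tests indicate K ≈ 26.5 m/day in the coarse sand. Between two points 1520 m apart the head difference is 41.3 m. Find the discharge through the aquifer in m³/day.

Cross-sectional area A = 1020 × 39.5 = 40290 m².
Hydraulic gradient i = Δh / L = 41.3 / 1520 = 0.02717.
Darcy's law: Q = K · A · i = 26.50 × 40290 × 0.02717 = 29010 m³/day.

29000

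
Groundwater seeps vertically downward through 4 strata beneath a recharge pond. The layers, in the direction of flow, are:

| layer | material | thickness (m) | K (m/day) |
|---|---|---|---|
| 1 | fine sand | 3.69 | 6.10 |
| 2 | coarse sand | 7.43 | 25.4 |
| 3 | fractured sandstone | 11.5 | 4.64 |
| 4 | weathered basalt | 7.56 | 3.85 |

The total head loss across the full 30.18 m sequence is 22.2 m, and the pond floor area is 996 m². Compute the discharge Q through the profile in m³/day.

4140

Flow is perpendicular to layering, so the layers act in series and the equivalent K is the thickness-weighted harmonic mean.
Total thickness L = 3.69 + 7.43 + 11.5 + 7.56 = 30.18 m.
Σ(b_i/K_i) = 3.69/6.10 + 7.43/25.4 + 11.5/4.64 + 7.56/3.85 = 5.340 d.
K_eq = L / Σ(b_i/K_i) = 30.18 / 5.340 = 5.652 m/day.
Q = K_eq · A · (Δh/L) = 5.652 × 996 × (22.2/30.18) = 4141 m³/day.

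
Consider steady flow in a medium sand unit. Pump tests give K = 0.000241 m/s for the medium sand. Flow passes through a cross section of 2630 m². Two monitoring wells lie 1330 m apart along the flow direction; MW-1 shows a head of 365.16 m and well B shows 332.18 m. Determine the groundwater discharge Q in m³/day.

1360

Convert K: 0.000241 m/s × 86400 = 20.82 m/day.
Hydraulic gradient i = (365.16 − 332.18) / 1330 = 32.98 / 1330 = 0.02480.
Darcy's law: Q = K · A · i = 20.82 × 2630 × 0.02480 = 1358 m³/day.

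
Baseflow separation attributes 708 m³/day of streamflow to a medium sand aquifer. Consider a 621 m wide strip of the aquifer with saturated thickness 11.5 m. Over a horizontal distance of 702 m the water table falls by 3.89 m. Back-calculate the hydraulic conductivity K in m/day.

Cross-sectional area A = 621 × 11.5 = 7142 m².
Hydraulic gradient i = Δh / L = 3.89 / 702 = 0.005541.
From Q = K·A·i, K = Q / (A·i) = 708 / (7142 × 0.005541) = 17.89 m/day.

17.9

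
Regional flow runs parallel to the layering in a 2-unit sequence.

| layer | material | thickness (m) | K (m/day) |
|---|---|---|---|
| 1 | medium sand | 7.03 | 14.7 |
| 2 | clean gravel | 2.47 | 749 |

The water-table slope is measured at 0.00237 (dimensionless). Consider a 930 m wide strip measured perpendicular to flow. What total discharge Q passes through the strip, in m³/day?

4310

Flow is parallel to layering, so each bed carries its own Darcy discharge and the transmissivities add.
Σ(K_i·b_i) = 14.7×7.03 + 749×2.47 = 1953 m²/day.
Hydraulic gradient i = 0.00237.
Q = Σ(K_i·b_i) · W · i = 1953 × 930 × 0.002370 = 4305 m³/day.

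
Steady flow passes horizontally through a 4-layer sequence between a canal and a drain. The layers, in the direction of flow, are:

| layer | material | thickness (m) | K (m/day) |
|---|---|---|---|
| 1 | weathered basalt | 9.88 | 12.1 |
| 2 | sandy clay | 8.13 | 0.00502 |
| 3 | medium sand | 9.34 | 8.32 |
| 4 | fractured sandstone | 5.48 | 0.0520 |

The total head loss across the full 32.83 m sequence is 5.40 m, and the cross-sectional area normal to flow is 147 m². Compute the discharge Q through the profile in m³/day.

0.460

Flow is perpendicular to layering, so the layers act in series and the equivalent K is the thickness-weighted harmonic mean.
Total thickness L = 9.88 + 8.13 + 9.34 + 5.48 = 32.83 m.
Σ(b_i/K_i) = 9.88/12.1 + 8.13/0.00502 + 9.34/8.32 + 5.48/0.0520 = 1727 d.
K_eq = L / Σ(b_i/K_i) = 32.83 / 1727 = 0.01901 m/day.
Q = K_eq · A · (Δh/L) = 0.01901 × 147 × (5.40/32.83) = 0.4597 m³/day.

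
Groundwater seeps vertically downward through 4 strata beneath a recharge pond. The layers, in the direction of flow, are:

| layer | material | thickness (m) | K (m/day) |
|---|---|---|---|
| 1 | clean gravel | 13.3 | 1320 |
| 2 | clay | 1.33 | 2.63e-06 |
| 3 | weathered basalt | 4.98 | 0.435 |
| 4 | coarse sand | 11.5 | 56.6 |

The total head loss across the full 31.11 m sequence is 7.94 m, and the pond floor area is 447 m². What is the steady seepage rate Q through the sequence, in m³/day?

0.00702

Flow is perpendicular to layering, so the layers act in series and the equivalent K is the thickness-weighted harmonic mean.
Total thickness L = 13.3 + 1.33 + 4.98 + 11.5 = 31.11 m.
Σ(b_i/K_i) = 13.3/1320 + 1.33/2.63e-06 + 4.98/0.435 + 11.5/56.6 = 5.057e+05 d.
K_eq = L / Σ(b_i/K_i) = 31.11 / 5.057e+05 = 6.152e-05 m/day.
Q = K_eq · A · (Δh/L) = 6.152e-05 × 447 × (7.94/31.11) = 0.007018 m³/day.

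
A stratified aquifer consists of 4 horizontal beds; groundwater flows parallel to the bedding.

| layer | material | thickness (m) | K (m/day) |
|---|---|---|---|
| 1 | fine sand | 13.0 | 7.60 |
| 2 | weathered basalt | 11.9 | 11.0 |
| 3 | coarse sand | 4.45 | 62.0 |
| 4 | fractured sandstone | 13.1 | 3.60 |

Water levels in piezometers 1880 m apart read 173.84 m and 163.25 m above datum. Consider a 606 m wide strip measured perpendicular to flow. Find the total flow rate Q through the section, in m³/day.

1890

Flow is parallel to layering, so each bed carries its own Darcy discharge and the transmissivities add.
Σ(K_i·b_i) = 7.60×13.0 + 11.0×11.9 + 62.0×4.45 + 3.60×13.1 = 552.8 m²/day.
Hydraulic gradient i = (173.84 − 163.25) / 1880 = 10.59 / 1880 = 0.005633.
Q = Σ(K_i·b_i) · W · i = 552.8 × 606 × 0.005633 = 1887 m³/day.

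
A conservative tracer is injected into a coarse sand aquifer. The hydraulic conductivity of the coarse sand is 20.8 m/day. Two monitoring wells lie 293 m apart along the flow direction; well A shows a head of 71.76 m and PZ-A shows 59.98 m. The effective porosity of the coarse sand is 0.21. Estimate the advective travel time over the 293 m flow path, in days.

73.6

Hydraulic gradient i = (71.76 − 59.98) / 293 = 11.78 / 293 = 0.04020.
Darcy flux q = K · i = 20.80 × 0.04020 = 0.8363 m/day.
Seepage velocity v = q / n_e = 0.8363 / 0.21 = 3.982 m/day.
Travel time t = L / v = 293 / 3.982 = 73.58 days.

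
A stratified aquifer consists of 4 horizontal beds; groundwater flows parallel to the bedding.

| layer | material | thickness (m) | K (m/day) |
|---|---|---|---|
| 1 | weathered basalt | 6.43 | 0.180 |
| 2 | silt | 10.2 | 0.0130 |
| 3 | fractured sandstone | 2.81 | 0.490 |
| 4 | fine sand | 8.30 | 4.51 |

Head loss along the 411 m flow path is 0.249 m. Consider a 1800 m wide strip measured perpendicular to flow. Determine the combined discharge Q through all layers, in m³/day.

Flow is parallel to layering, so each bed carries its own Darcy discharge and the transmissivities add.
Σ(K_i·b_i) = 0.180×6.43 + 0.0130×10.2 + 0.490×2.81 + 4.51×8.30 = 40.10 m²/day.
Hydraulic gradient i = Δh / L = 0.249 / 411 = 0.0006058.
Q = Σ(K_i·b_i) · W · i = 40.10 × 1800 × 0.0006058 = 43.73 m³/day.

43.7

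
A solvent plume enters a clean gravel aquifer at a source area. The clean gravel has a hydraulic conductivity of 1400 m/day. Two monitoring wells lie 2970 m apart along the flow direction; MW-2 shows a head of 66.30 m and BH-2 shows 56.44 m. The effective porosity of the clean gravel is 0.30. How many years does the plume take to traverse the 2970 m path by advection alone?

Hydraulic gradient i = (66.30 − 56.44) / 2970 = 9.86 / 2970 = 0.003320.
Darcy flux q = K · i = 1400 × 0.003320 = 4.648 m/day.
Seepage velocity v = q / n_e = 4.648 / 0.30 = 15.49 m/day.
Travel time t = L / v = 2970 / 15.49 = 191.7 days = 0.5249 years.

0.525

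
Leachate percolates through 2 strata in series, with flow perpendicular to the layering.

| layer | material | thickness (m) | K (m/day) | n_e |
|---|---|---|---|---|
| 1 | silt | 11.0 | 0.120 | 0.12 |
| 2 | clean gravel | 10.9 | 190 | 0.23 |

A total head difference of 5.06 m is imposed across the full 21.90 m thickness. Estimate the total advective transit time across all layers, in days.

With flow normal to the layers, continuity requires the same specific discharge q through every layer.
Σ(b_i/K_i) = 11.0/0.120 + 10.9/190 = 91.72 d.
q = Δh / Σ(b_i/K_i) = 5.06 / 91.72 = 0.05517 m/day.
In each layer the seepage velocity is v_i = q/n_i, so the layer transit time is t_i = b_i·n_i / q:
  layer 1 (silt): t_1 = 11.0 × 0.12 / 0.05517 = 23.93 d
  layer 2 (clean gravel): t_2 = 10.9 × 0.23 / 0.05517 = 45.45 d
Total t = Σ t_i = 69.37 days.

69.4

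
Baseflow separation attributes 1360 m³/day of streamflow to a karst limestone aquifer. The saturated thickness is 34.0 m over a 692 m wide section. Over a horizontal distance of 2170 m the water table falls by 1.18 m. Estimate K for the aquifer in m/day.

106

Cross-sectional area A = 692 × 34.0 = 23528 m².
Hydraulic gradient i = Δh / L = 1.18 / 2170 = 0.0005438.
From Q = K·A·i, K = Q / (A·i) = 1360 / (23528 × 0.0005438) = 106.3 m/day.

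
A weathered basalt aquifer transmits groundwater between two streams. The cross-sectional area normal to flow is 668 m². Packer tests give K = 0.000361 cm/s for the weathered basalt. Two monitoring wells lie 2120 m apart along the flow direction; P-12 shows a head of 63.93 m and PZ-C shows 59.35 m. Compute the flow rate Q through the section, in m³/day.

Convert K: 0.000361 cm/s × 864 = 0.3119 m/day.
Hydraulic gradient i = (63.93 − 59.35) / 2120 = 4.58 / 2120 = 0.002160.
Darcy's law: Q = K · A · i = 0.3119 × 668.0 × 0.002160 = 0.4501 m³/day.

0.450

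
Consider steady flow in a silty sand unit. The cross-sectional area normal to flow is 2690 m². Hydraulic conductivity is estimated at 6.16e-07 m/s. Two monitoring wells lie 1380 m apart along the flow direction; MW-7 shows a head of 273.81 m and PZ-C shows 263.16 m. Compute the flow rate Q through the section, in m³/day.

1.10

Convert K: 6.16e-07 m/s × 86400 = 0.05322 m/day.
Hydraulic gradient i = (273.81 − 263.16) / 1380 = 10.65 / 1380 = 0.007717.
Darcy's law: Q = K · A · i = 0.05322 × 2690 × 0.007717 = 1.105 m³/day.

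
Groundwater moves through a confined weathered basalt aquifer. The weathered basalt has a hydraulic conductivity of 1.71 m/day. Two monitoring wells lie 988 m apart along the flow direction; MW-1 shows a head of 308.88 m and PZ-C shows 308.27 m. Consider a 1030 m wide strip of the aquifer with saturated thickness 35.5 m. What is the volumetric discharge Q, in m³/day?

Cross-sectional area A = 1030 × 35.5 = 36565 m².
Hydraulic gradient i = (308.88 − 308.27) / 988 = 0.61 / 988 = 0.0006174.
Darcy's law: Q = K · A · i = 1.710 × 36565 × 0.0006174 = 38.60 m³/day.

38.6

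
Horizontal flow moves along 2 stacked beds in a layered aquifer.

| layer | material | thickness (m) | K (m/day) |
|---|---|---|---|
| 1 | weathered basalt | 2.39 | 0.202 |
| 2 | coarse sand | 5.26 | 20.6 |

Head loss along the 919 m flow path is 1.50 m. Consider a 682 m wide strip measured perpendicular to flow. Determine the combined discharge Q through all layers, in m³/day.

Flow is parallel to layering, so each bed carries its own Darcy discharge and the transmissivities add.
Σ(K_i·b_i) = 0.202×2.39 + 20.6×5.26 = 108.8 m²/day.
Hydraulic gradient i = Δh / L = 1.50 / 919 = 0.001632.
Q = Σ(K_i·b_i) · W · i = 108.8 × 682 × 0.001632 = 121.2 m³/day.

121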